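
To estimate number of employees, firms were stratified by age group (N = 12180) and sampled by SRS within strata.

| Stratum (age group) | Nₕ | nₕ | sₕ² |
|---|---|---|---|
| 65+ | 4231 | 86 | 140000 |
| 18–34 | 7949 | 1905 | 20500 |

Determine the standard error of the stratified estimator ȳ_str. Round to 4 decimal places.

Var(ȳ_str) = Σₕ Wₕ²(1 − fₕ)sₕ²/nₕ with Wₕ = Nₕ/N, N = 12180.
65+: Wₕ = 0.34737274; term = 0.34737274²·(1 − 0.02032616)·140000/86 = 192.4432.
18–34: Wₕ = 0.65262726; term = 0.65262726²·(1 − 0.23965279)·20500/1905 = 3.4849878.
Sum = 195.92819.
SE = √(195.92819) = 13.9974.

13.9974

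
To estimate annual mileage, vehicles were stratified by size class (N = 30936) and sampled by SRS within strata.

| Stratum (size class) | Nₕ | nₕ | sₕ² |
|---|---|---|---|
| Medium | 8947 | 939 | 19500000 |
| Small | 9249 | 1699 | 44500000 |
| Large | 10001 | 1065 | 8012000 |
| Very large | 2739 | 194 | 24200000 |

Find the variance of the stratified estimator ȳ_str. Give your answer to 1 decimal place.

5076.9

Var(ȳ_str) = Σₕ Wₕ²(1 − fₕ)sₕ²/nₕ with Wₕ = Nₕ/N, N = 30936.
Medium: Wₕ = 0.28920998; term = 0.28920998²·(1 − 0.10495138)·19500000/939 = 1554.6843.
Small: Wₕ = 0.29897207; term = 0.29897207²·(1 − 0.18369553)·44500000/1699 = 1911.0852.
Large: Wₕ = 0.32328032; term = 0.32328032²·(1 − 0.10648935)·8012000/1065 = 702.5053.
Very large: Wₕ = 0.08853763; term = 0.08853763²·(1 − 0.07082877)·24200000/194 = 908.58411.
Sum = 5076.8589.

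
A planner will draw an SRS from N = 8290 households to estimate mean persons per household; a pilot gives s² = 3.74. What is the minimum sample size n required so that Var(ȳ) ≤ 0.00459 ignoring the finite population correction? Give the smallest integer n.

Without fpc, n₀ = s²/D = 3.74/0.00459 = 814.8148.
Rounding up, n = 815.

815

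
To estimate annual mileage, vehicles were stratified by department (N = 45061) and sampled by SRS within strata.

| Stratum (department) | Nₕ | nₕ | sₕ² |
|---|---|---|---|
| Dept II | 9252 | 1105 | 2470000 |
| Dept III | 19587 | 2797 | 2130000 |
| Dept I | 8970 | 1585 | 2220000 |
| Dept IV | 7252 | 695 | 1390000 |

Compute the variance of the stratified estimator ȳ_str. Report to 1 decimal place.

Var(ȳ_str) = Σₕ Wₕ²(1 − fₕ)sₕ²/nₕ with Wₕ = Nₕ/N, N = 45061.
Dept II: Wₕ = 0.20532168; term = 0.20532168²·(1 − 0.11943364)·2470000/1105 = 82.97865.
Dept III: Wₕ = 0.43467744; term = 0.43467744²·(1 − 0.14279880)·2130000/2797 = 123.34005.
Dept I: Wₕ = 0.19906349; term = 0.19906349²·(1 − 0.17670011)·2220000/1585 = 45.694613.
Dept IV: Wₕ = 0.16093740; term = 0.16093740²·(1 − 0.09583563)·1390000/695 = 46.837243.
Sum = 298.85056.

298.9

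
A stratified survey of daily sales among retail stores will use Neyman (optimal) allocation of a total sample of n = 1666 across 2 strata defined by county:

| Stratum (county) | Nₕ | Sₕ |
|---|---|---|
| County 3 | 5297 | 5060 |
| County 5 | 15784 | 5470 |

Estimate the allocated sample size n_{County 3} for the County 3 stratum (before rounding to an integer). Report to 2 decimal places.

394.67

Neyman allocation: nₕ = n·NₕSₕ / Σⱼ NⱼSⱼ.
Σ NⱼSⱼ = 5297·5060 + 15784·5470 = 1.131413 × 10^8.
n_{County 3} = 1666·5297·5060 / (1.131413 × 10^8) = 394.67.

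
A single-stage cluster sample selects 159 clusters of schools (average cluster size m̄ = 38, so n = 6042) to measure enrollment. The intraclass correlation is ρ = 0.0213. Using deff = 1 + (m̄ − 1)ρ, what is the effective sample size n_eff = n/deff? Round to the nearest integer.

deff = 1 + (38 − 1)·0.0213 = 1 + 0.7881 = 1.7881.
n_eff = 6042 / 1.7881 = 3379.

3379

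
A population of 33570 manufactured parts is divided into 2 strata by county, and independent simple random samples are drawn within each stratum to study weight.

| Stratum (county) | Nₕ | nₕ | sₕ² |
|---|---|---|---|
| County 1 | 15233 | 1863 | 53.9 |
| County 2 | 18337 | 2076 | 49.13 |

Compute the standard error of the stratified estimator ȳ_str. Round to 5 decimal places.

Var(ȳ_str) = Σₕ Wₕ²(1 − fₕ)sₕ²/nₕ with Wₕ = Nₕ/N, N = 33570.
County 1: Wₕ = 0.45376825; term = 0.45376825²·(1 − 0.12230027)·53.9/1863 = 0.0052286561.
County 2: Wₕ = 0.54623175; term = 0.54623175²·(1 − 0.11321372)·49.13/2076 = 0.0062617002.
Sum = 0.011490356.
SE = √(0.011490356) = 0.10719.

0.10719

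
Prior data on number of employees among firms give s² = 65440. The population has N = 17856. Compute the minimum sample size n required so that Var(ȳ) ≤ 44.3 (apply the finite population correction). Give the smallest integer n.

1365

Without fpc, n₀ = s²/D = 65440/44.3 = 1477.2009.
With fpc, (1 − n/N)·s²/n ≤ D requires n ≥ n₀/(1 + n₀/N) = 1477.2009/(1 + 1477.2009/17856) = 1364.3317.
Rounding up, n = 1365.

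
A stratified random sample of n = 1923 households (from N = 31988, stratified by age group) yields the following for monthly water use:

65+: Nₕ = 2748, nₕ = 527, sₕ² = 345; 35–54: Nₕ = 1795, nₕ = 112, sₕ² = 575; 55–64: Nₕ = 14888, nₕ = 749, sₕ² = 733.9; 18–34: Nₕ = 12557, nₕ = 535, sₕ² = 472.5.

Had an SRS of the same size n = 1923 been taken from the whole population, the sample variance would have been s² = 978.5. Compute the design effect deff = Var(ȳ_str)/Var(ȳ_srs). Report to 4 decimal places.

Var(ȳ_str) = Σ Wₕ²(1−fₕ)sₕ²/nₕ with Wₕ = Nₕ/31988:
  65+: (2748/31988)²·(1−527/2748)·345/527 = 0.0039048072
  35–54: (1795/31988)²·(1−112/1795)·575/112 = 0.015157383
  55–64: (14888/31988)²·(1−749/14888)·733.9/749 = 0.20157467
  18–34: (12557/31988)²·(1−535/12557)·472.5/535 = 0.13029762
  → Var(ȳ_str) = 0.35093448.
Var(ȳ_srs) = (1 − 1923/31988)·978.5/1923 = 0.47825076.
deff = 0.35093448 / 0.47825076 = 0.7338.

0.7338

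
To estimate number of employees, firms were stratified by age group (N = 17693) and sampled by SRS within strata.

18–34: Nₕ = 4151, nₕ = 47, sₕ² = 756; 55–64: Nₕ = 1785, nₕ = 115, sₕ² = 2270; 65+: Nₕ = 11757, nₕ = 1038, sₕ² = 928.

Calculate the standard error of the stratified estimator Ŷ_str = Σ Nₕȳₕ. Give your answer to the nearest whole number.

Var(Ŷ_str) = Σₕ Nₕ²(1 − fₕ)sₕ²/nₕ.
18–34: 4151²·(1 − 47/4151)·756/47 = 2.7402111 × 10^8.
55–64: 1785²·(1 − 115/1785)·2270/115 = 5.8841361 × 10^7.
65+: 11757²·(1 − 1038/11757)·928/1038 = 1.1266821 × 10^8.
Sum = 4.4553068 × 10^8.
SE = √(4.4553068 × 10^8) = 21108.

21108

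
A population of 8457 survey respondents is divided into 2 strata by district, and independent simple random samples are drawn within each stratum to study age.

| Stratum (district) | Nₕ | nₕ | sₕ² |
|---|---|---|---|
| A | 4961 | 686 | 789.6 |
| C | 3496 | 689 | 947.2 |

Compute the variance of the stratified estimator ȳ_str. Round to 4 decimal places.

Var(ȳ_str) = Σₕ Wₕ²(1 − fₕ)sₕ²/nₕ with Wₕ = Nₕ/N, N = 8457.
A: Wₕ = 0.58661464; term = 0.58661464²·(1 − 0.13827857)·789.6/686 = 0.34131526.
C: Wₕ = 0.41338536; term = 0.41338536²·(1 − 0.19708238)·947.2/689 = 0.18862691.
Sum = 0.52994217.

0.5299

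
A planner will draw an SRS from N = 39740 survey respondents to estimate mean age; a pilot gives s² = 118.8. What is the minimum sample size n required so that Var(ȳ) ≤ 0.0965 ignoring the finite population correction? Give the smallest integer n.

Without fpc, n₀ = s²/D = 118.8/0.0965 = 1231.0881.
Rounding up, n = 1232.

1232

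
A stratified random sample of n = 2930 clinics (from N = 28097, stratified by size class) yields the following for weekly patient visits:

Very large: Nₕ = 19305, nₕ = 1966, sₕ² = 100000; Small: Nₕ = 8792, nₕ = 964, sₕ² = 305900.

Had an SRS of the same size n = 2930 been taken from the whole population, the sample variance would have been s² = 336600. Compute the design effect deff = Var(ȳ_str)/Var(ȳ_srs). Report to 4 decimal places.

0.4784

Var(ȳ_str) = Σ Wₕ²(1−fₕ)sₕ²/nₕ with Wₕ = Nₕ/28097:
  Very large: (19305/28097)²·(1−1966/19305)·100000/1966 = 21.567035
  Small: (8792/28097)²·(1−964/8792)·305900/964 = 27.664386
  → Var(ȳ_str) = 49.231421.
Var(ȳ_srs) = (1 − 2930/28097)·336600/2930 = 102.90062.
deff = 49.231421 / 102.90062 = 0.4784.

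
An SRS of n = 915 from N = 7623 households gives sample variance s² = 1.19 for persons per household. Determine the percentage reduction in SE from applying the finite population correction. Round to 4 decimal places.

f = n/N = 915/7623 = 0.12003148.
SE_no-fpc = √(s²/n) = 0.03606309; SE_fpc = √((1−f)s²/n) = 0.033829572.
Ratio = √(1−f) = 0.93806637. Reduction = 100·(1 − 0.93806637) = 6.1934%.

6.1934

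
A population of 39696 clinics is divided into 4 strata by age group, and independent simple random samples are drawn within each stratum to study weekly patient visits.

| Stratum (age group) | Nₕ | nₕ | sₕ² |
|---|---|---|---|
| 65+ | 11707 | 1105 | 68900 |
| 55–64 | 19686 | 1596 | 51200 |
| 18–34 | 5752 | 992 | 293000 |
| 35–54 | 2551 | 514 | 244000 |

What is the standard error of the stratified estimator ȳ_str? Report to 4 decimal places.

4.3427

Var(ȳ_str) = Σₕ Wₕ²(1 − fₕ)sₕ²/nₕ with Wₕ = Nₕ/N, N = 39696.
65+: Wₕ = 0.29491636; term = 0.29491636²·(1 − 0.09438797)·68900/1105 = 4.9113046.
55–64: Wₕ = 0.49591898; term = 0.49591898²·(1 − 0.08107284)·51200/1596 = 7.2500271.
18–34: Wₕ = 0.14490125; term = 0.14490125²·(1 − 0.17246175)·293000/992 = 5.1320193.
35–54: Wₕ = 0.06426340; term = 0.06426340²·(1 − 0.20148961)·244000/514 = 1.5654338.
Sum = 18.858785.
SE = √(18.858785) = 4.3427.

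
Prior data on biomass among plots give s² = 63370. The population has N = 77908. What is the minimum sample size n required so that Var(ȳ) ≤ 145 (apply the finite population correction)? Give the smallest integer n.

435

Without fpc, n₀ = s²/D = 63370/145 = 437.0345.
With fpc, (1 − n/N)·s²/n ≤ D requires n ≥ n₀/(1 + n₀/N) = 437.0345/(1 + 437.0345/77908) = 434.5966.
Rounding up, n = 435.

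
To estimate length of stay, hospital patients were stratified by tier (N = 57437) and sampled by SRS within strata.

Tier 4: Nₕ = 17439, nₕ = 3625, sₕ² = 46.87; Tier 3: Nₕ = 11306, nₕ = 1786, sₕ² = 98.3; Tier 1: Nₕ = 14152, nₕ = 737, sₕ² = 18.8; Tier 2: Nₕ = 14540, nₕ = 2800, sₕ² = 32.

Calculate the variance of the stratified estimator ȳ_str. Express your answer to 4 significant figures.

Var(ȳ_str) = Σₕ Wₕ²(1 − fₕ)sₕ²/nₕ with Wₕ = Nₕ/N, N = 57437.
Tier 4: Wₕ = 0.30361962; term = 0.30361962²·(1 − 0.20786742)·46.87/3625 = 9.4415756 × 10^-4.
Tier 3: Wₕ = 0.19684176; term = 0.19684176²·(1 − 0.15796922)·98.3/1786 = 0.001795703.
Tier 1: Wₕ = 0.24639170; term = 0.24639170²·(1 − 0.05207744)·18.8/737 = 0.0014679639.
Tier 2: Wₕ = 0.25314693; term = 0.25314693²·(1 − 0.19257221)·32/2800 = 5.9134503 × 10^-4.
Sum = 0.0047991695.

0.004799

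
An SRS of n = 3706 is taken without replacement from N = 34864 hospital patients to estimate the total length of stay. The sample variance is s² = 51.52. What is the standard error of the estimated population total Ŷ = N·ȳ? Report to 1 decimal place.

3886.1

Var(Ŷ) = N²·Var(ȳ) = N²·(1 − n/N)·s²/n.
f = 3706/34864 = 0.10629876; Var(ȳ) = 0.89370124·51.52/3706 = 0.012424039.
Var(Ŷ) = 34864² · 0.012424039 = 1.5101401 × 10^7.
SE(Ŷ) = √(1.5101401 × 10^7) = 3886.1.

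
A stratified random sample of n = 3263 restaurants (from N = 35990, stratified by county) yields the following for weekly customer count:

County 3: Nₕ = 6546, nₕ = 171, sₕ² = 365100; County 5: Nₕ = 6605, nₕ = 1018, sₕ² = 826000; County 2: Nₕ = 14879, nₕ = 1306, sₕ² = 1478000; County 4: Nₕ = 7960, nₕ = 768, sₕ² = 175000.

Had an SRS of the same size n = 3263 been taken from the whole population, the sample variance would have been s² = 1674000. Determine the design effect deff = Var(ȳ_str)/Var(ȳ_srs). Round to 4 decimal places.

0.5968

Var(ȳ_str) = Σ Wₕ²(1−fₕ)sₕ²/nₕ with Wₕ = Nₕ/35990:
  County 3: (6546/35990)²·(1−171/6546)·365100/171 = 68.787293
  County 5: (6605/35990)²·(1−1018/6605)·826000/1018 = 23.116393
  County 2: (14879/35990)²·(1−1306/14879)·1478000/1306 = 176.44817
  County 4: (7960/35990)²·(1−768/7960)·175000/768 = 10.071076
  → Var(ȳ_str) = 278.42293.
Var(ȳ_srs) = (1 − 3263/35990)·1674000/3263 = 466.5119.
deff = 278.42293 / 466.5119 = 0.5968.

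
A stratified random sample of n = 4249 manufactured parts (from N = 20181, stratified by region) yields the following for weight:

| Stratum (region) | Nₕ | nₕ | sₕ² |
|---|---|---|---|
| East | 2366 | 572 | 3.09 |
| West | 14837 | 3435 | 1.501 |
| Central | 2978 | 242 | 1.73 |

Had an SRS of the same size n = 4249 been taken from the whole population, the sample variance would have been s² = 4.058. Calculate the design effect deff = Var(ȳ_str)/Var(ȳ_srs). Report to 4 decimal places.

0.5051

Var(ȳ_str) = Σ Wₕ²(1−fₕ)sₕ²/nₕ with Wₕ = Nₕ/20181:
  East: (2366/20181)²·(1−572/2366)·3.09/572 = 5.6300761 × 10^-5
  West: (14837/20181)²·(1−3435/14837)·1.501/3435 = 1.8150798 × 10^-4
  Central: (2978/20181)²·(1−242/2978)·1.73/242 = 1.430165 × 10^-4
  → Var(ȳ_str) = 3.8082524 × 10^-4.
Var(ȳ_srs) = (1 − 4249/20181)·4.058/4249 = 7.5396802 × 10^-4.
deff = (3.8082524 × 10^-4) / (7.5396802 × 10^-4) = 0.5051.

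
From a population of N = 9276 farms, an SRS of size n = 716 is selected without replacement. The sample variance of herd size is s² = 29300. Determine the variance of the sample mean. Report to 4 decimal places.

37.7631

Under SRS without replacement, Var(ȳ) = (1 − f)·s²/n with f = n/N = 716/9276 = 0.07718844.
Var(ȳ) = (1 − 0.07718844)·29300/716 = 0.92281156·40.921788 = 37.763099.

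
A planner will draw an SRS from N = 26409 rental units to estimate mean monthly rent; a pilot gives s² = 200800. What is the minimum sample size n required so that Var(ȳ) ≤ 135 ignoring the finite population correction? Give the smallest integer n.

Without fpc, n₀ = s²/D = 200800/135 = 1487.4074.
Rounding up, n = 1488.

1488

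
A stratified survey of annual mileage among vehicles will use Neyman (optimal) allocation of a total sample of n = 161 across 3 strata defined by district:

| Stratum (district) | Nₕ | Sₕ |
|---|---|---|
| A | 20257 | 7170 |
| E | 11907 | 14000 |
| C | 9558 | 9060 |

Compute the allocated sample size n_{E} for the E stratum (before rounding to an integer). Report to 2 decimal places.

Neyman allocation: nₕ = n·NₕSₕ / Σⱼ NⱼSⱼ.
Σ NⱼSⱼ = 20257·7170 + 11907·14000 + 9558·9060 = 3.9853617 × 10^8.
n_{E} = 161·11907·14000 / (3.9853617 × 10^8) = 67.34.

67.34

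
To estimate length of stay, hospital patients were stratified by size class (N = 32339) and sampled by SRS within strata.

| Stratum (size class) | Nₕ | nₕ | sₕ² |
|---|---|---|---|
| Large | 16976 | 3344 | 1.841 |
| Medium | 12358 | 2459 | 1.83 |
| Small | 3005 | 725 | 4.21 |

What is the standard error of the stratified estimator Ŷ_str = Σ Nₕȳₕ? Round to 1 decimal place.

508.2

Var(Ŷ_str) = Σₕ Nₕ²(1 − fₕ)sₕ²/nₕ.
Large: 16976²·(1 − 3344/16976)·1.841/3344 = 127403.82.
Medium: 12358²·(1 − 2459/12358)·1.83/2459 = 91039.964.
Small: 3005²·(1 − 725/3005)·4.21/725 = 39785.371.
Sum = 258229.16.
SE = √(258229.16) = 508.2.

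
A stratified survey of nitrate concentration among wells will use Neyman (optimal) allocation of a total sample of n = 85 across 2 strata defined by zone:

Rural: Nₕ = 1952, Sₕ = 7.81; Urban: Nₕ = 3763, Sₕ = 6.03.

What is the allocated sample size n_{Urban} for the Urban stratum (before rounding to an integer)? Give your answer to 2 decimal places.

Neyman allocation: nₕ = n·NₕSₕ / Σⱼ NⱼSⱼ.
Σ NⱼSⱼ = 1952·7.81 + 3763·6.03 = 37936.01.
n_{Urban} = 85·3763·6.03 / 37936.01 = 50.84.

50.84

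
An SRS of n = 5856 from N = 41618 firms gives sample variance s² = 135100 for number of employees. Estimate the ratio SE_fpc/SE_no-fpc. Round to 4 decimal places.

f = n/N = 5856/41618 = 0.14070835.
SE_no-fpc = √(s²/n) = 4.803161; SE_fpc = √((1−f)s²/n) = 4.4524335.
Ratio = √(1−f) = 0.92697986.

0.9270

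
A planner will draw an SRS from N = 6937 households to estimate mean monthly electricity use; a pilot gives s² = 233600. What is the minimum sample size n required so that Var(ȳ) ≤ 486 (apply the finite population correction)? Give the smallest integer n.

450

Without fpc, n₀ = s²/D = 233600/486 = 480.6584.
With fpc, (1 − n/N)·s²/n ≤ D requires n ≥ n₀/(1 + n₀/N) = 480.6584/(1 + 480.6584/6937) = 449.5121.
Rounding up, n = 450.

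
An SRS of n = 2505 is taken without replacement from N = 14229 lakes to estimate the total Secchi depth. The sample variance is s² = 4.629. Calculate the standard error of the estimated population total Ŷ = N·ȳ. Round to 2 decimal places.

Var(Ŷ) = N²·Var(ȳ) = N²·(1 − n/N)·s²/n.
f = 2505/14229 = 0.17604891; Var(ȳ) = 0.82395109·4.629/2505 = 0.0015225827.
Var(Ŷ) = 14229² · 0.0015225827 = 308268.86.
SE(Ŷ) = √(308268.86) = 555.22.

555.22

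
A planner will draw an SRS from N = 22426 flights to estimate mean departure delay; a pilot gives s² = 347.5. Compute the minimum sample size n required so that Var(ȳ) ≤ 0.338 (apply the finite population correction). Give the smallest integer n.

Without fpc, n₀ = s²/D = 347.5/0.338 = 1028.1065.
With fpc, (1 − n/N)·s²/n ≤ D requires n ≥ n₀/(1 + n₀/N) = 1028.1065/(1 + 1028.1065/22426) = 983.0396.
Rounding up, n = 984.

984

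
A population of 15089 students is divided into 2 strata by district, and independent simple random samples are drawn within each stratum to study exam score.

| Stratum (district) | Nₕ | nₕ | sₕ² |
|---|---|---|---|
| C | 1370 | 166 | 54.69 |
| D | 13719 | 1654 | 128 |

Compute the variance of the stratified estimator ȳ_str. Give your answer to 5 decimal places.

Var(ȳ_str) = Σₕ Wₕ²(1 − fₕ)sₕ²/nₕ with Wₕ = Nₕ/N, N = 15089.
C: Wₕ = 0.09079462; term = 0.09079462²·(1 − 0.12116788)·54.69/166 = 0.0023868546.
D: Wₕ = 0.90920538; term = 0.90920538²·(1 − 0.12056272)·128/1654 = 0.056260467.
Sum = 0.058647322.

0.05865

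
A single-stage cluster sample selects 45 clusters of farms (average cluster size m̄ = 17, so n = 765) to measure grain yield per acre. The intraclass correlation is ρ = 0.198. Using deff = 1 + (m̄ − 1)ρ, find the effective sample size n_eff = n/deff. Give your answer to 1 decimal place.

deff = 1 + (17 − 1)·0.198 = 1 + 3.168 = 4.168.
n_eff = 765 / 4.168 = 183.5.

183.5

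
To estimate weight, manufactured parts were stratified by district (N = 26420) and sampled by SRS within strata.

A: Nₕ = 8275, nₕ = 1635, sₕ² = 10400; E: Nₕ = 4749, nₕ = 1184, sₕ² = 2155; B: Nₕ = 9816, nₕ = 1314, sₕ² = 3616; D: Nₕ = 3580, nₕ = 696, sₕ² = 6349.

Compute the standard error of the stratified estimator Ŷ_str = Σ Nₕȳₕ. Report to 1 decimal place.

26536.1

Var(Ŷ_str) = Σₕ Nₕ²(1 − fₕ)sₕ²/nₕ.
A: 8275²·(1 − 1635/8275)·10400/1635 = 3.4950361 × 10^8.
E: 4749²·(1 − 1184/4749)·2155/1184 = 3.0814653 × 10^7.
B: 9816²·(1 − 1314/9816)·3616/1314 = 2.2966177 × 10^8.
D: 3580²·(1 − 696/3580)·6349/696 = 9.4183401 × 10^7.
Sum = 7.0416343 × 10^8.
SE = √(7.0416343 × 10^8) = 26536.1.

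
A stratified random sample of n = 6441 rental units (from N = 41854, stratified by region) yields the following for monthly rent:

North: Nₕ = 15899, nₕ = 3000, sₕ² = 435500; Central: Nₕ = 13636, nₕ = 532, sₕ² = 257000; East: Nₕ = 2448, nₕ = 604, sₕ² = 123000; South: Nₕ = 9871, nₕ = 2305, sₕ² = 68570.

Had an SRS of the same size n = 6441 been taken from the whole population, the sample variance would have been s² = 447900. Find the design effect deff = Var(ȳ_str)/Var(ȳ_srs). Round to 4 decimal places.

1.1568

Var(ȳ_str) = Σ Wₕ²(1−fₕ)sₕ²/nₕ with Wₕ = Nₕ/41854:
  North: (15899/41854)²·(1−3000/15899)·435500/3000 = 16.994908
  Central: (13636/41854)²·(1−532/13636)·257000/532 = 49.276338
  East: (2448/41854)²·(1−604/2448)·123000/604 = 0.52476706
  South: (9871/41854)²·(1−2305/9871)·68570/2305 = 1.2682847
  → Var(ȳ_str) = 68.064298.
Var(ȳ_srs) = (1 − 6441/41854)·447900/6441 = 58.837405.
deff = 68.064298 / 58.837405 = 1.1568.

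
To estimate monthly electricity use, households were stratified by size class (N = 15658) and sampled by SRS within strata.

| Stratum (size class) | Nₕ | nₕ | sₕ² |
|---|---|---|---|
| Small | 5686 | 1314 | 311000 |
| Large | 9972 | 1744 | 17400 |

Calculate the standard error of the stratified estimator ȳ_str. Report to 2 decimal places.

Var(ȳ_str) = Σₕ Wₕ²(1 − fₕ)sₕ²/nₕ with Wₕ = Nₕ/N, N = 15658.
Small: Wₕ = 0.36313705; term = 0.36313705²·(1 − 0.23109391)·311000/1314 = 23.998243.
Large: Wₕ = 0.63686295; term = 0.63686295²·(1 − 0.17488969)·17400/1744 = 3.3389256.
Sum = 27.337169.
SE = √(27.337169) = 5.23.

5.23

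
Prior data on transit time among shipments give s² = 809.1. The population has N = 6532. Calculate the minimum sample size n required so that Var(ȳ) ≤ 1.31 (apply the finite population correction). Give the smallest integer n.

Without fpc, n₀ = s²/D = 809.1/1.31 = 617.6336.
With fpc, (1 − n/N)·s²/n ≤ D requires n ≥ n₀/(1 + n₀/N) = 617.6336/(1 + 617.6336/6532) = 564.2782.
Rounding up, n = 565.

565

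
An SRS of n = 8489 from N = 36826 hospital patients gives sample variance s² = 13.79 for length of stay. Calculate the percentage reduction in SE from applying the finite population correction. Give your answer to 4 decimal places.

12.2798

f = n/N = 8489/36826 = 0.23051648.
SE_no-fpc = √(s²/n) = 0.04030453; SE_fpc = √((1−f)s²/n) = 0.035355219.
Ratio = √(1−f) = 0.87720210. Reduction = 100·(1 − 0.87720210) = 12.2798%.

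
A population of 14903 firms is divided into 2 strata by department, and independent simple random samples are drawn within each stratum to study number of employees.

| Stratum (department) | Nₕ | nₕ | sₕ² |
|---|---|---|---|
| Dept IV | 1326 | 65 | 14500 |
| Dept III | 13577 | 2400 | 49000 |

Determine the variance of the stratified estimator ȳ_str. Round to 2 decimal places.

15.63

Var(ȳ_str) = Σₕ Wₕ²(1 − fₕ)sₕ²/nₕ with Wₕ = Nₕ/N, N = 14903.
Dept IV: Wₕ = 0.08897537; term = 0.08897537²·(1 − 0.04901961)·14500/65 = 1.6794453.
Dept III: Wₕ = 0.91102463; term = 0.91102463²·(1 − 0.17676954)·49000/2400 = 13.949753.
Sum = 15.629198.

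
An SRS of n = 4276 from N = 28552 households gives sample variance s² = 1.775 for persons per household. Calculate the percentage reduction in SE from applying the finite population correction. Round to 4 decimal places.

f = n/N = 4276/28552 = 0.14976184.
SE_no-fpc = √(s²/n) = 0.020374189; SE_fpc = √((1−f)s²/n) = 0.018786705.
Ratio = √(1−f) = 0.92208360. Reduction = 100·(1 − 0.92208360) = 7.7916%.

7.7916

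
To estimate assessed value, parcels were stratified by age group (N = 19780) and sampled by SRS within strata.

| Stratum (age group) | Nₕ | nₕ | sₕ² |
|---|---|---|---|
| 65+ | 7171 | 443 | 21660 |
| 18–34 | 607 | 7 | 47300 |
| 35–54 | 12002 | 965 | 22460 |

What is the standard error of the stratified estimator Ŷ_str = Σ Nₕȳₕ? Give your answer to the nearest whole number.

Var(Ŷ_str) = Σₕ Nₕ²(1 − fₕ)sₕ²/nₕ.
65+: 7171²·(1 − 443/7171)·21660/443 = 2.3589592 × 10^9.
18–34: 607²·(1 − 7/607)·47300/7 = 2.4609514 × 10^9.
35–54: 12002²·(1 − 965/12002)·22460/965 = 3.0830964 × 10^9.
Sum = 7.903007 × 10^9.
SE = √(7.903007 × 10^9) = 88899.

88899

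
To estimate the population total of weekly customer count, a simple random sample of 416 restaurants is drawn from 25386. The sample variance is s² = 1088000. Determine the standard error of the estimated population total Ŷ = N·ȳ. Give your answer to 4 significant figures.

1.288 × 10^6

Var(Ŷ) = N²·Var(ȳ) = N²·(1 − n/N)·s²/n.
f = 416/25386 = 0.01638698; Var(ȳ) = 0.98361302·1088000/416 = 2572.5263.
Var(Ŷ) = 25386² · 2572.5263 = 1.657862 × 10^12.
SE(Ŷ) = √(1.657862 × 10^12) = 1.288 × 10^6.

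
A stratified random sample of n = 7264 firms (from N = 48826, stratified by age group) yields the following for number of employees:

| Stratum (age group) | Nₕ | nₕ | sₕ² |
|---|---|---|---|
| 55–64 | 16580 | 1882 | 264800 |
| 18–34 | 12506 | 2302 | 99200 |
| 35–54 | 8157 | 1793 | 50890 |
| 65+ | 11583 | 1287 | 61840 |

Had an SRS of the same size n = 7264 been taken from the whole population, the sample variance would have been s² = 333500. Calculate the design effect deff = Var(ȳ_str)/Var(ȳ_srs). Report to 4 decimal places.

0.5044

Var(ȳ_str) = Σ Wₕ²(1−fₕ)sₕ²/nₕ with Wₕ = Nₕ/48826:
  55–64: (16580/48826)²·(1−1882/16580)·264800/1882 = 14.382648
  18–34: (12506/48826)²·(1−2302/12506)·99200/2302 = 2.3067097
  35–54: (8157/48826)²·(1−1793/8157)·50890/1793 = 0.61803134
  65+: (11583/48826)²·(1−1287/11583)·61840/1287 = 2.4036887
  → Var(ȳ_str) = 19.711078.
Var(ȳ_srs) = (1 − 7264/48826)·333500/7264 = 39.080966.
deff = 19.711078 / 39.080966 = 0.5044.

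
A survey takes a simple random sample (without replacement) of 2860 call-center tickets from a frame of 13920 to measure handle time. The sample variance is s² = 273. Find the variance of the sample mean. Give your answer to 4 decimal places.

0.0758

Under SRS without replacement, Var(ȳ) = (1 − f)·s²/n with f = n/N = 2860/13920 = 0.20545977.
Var(ȳ) = (1 − 0.20545977)·273/2860 = 0.79454023·0.095454545 = 0.075842476.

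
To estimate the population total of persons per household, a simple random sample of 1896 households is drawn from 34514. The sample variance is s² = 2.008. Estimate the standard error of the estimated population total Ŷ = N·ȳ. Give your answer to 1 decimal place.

1091.9

Var(Ŷ) = N²·Var(ȳ) = N²·(1 − n/N)·s²/n.
f = 1896/34514 = 0.05493423; Var(ȳ) = 0.94506577·2.008/1896 = 0.0010008924.
Var(Ŷ) = 34514² · 0.0010008924 = 1.1922792 × 10^6.
SE(Ŷ) = √(1.1922792 × 10^6) = 1091.9.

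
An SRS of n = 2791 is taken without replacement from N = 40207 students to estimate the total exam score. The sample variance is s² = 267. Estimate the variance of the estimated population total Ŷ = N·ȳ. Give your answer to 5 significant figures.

1.4392 × 10^8

Var(Ŷ) = N²·Var(ȳ) = N²·(1 − n/N)·s²/n.
f = 2791/40207 = 0.06941577; Var(ȳ) = 0.93058423·267/2791 = 0.089024002.
Var(Ŷ) = 40207² · 0.089024002 = 1.4391646 × 10^8.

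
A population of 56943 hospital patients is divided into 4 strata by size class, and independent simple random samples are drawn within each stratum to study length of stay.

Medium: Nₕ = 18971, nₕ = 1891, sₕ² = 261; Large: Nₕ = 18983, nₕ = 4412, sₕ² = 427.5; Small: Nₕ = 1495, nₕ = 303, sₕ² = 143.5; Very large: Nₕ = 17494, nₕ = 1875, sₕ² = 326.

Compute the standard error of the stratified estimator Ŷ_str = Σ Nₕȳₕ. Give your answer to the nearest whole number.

Var(Ŷ_str) = Σₕ Nₕ²(1 − fₕ)sₕ²/nₕ.
Medium: 18971²·(1 − 1891/18971)·261/1891 = 4.4722603 × 10^7.
Large: 18983²·(1 − 4412/18983)·427.5/4412 = 2.6801236 × 10^7.
Small: 1495²·(1 − 303/1495)·143.5/303 = 843969.44.
Very large: 17494²·(1 − 1875/17494)·326/1875 = 4.7507117 × 10^7.
Sum = 1.1987493 × 10^8.
SE = √(1.1987493 × 10^8) = 10949.

10949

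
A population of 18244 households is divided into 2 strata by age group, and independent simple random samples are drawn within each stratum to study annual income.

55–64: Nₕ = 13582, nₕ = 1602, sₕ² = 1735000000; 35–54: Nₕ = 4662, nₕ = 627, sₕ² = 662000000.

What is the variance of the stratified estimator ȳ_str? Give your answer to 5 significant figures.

Var(ȳ_str) = Σₕ Wₕ²(1 − fₕ)sₕ²/nₕ with Wₕ = Nₕ/N, N = 18244.
55–64: Wₕ = 0.74446393; term = 0.74446393²·(1 − 0.11795023)·1735000000/1602 = 529440.77.
35–54: Wₕ = 0.25553607; term = 0.25553607²·(1 − 0.13449163)·662000000/627 = 59671.387.
Sum = 589112.16.

589110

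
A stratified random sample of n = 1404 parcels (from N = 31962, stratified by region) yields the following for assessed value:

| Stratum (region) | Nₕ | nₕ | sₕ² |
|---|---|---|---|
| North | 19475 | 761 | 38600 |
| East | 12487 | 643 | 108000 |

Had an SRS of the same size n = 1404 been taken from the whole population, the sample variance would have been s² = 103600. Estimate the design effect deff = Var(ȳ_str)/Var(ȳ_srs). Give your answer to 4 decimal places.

Var(ȳ_str) = Σ Wₕ²(1−fₕ)sₕ²/nₕ with Wₕ = Nₕ/31962:
  North: (19475/31962)²·(1−761/19475)·38600/761 = 18.095844
  East: (12487/31962)²·(1−643/12487)·108000/643 = 24.316519
  → Var(ȳ_str) = 42.412363.
Var(ȳ_srs) = (1 − 1404/31962)·103600/1404 = 70.547825.
deff = 42.412363 / 70.547825 = 0.6012.

0.6012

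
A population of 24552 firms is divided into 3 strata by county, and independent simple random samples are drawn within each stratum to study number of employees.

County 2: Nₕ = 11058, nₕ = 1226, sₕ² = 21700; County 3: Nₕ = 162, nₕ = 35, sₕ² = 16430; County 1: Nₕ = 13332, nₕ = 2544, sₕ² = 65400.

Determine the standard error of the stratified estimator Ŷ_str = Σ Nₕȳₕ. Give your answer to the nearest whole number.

Var(Ŷ_str) = Σₕ Nₕ²(1 − fₕ)sₕ²/nₕ.
County 2: 11058²·(1 − 1226/11058)·21700/1226 = 1.9243662 × 10^9.
County 3: 162²·(1 − 35/162)·16430/35 = 9.6580234 × 10^6.
County 1: 13332²·(1 − 2544/13332)·65400/2544 = 3.6974038 × 10^9.
Sum = 5.631428 × 10^9.
SE = √(5.631428 × 10^9) = 75043.

75043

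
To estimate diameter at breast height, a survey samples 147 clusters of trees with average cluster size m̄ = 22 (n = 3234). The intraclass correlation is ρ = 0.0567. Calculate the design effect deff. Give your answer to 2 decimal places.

deff = 1 + (22 − 1)·0.0567 = 1 + 1.1907 = 2.1907.

2.19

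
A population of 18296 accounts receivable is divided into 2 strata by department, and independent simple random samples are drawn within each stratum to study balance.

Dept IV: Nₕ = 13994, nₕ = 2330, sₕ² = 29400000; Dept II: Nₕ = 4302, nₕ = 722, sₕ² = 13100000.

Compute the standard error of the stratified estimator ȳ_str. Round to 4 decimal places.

83.5914

Var(ȳ_str) = Σₕ Wₕ²(1 − fₕ)sₕ²/nₕ with Wₕ = Nₕ/N, N = 18296.
Dept IV: Wₕ = 0.76486664; term = 0.76486664²·(1 − 0.16649993)·29400000/2330 = 6152.7389.
Dept II: Wₕ = 0.23513336; term = 0.23513336²·(1 − 0.16782892)·13100000/722 = 834.78614.
Sum = 6987.525.
SE = √(6987.525) = 83.5914.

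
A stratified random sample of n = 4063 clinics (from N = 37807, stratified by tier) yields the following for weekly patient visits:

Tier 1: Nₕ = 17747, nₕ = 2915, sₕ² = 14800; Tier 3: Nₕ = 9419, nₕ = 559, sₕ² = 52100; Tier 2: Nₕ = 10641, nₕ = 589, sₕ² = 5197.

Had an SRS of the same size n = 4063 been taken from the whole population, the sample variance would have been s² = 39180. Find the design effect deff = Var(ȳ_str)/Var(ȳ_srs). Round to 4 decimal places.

0.8176

Var(ȳ_str) = Σ Wₕ²(1−fₕ)sₕ²/nₕ with Wₕ = Nₕ/37807:
  Tier 1: (17747/37807)²·(1−2915/17747)·14800/2915 = 0.9349823
  Tier 3: (9419/37807)²·(1−559/9419)·52100/559 = 5.4415171
  Tier 2: (10641/37807)²·(1−589/10641)·5197/589 = 0.66027965
  → Var(ȳ_str) = 7.0367791.
Var(ȳ_srs) = (1 − 4063/37807)·39180/4063 = 8.6068048.
deff = 7.0367791 / 8.6068048 = 0.8176.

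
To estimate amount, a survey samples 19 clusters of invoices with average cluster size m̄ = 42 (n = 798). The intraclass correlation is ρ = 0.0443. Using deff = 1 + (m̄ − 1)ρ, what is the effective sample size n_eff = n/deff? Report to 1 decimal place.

deff = 1 + (42 − 1)·0.0443 = 1 + 1.8163 = 2.8163.
n_eff = 798 / 2.8163 = 283.4.

283.4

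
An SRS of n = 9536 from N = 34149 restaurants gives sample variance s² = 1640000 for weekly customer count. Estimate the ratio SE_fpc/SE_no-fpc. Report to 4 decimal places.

0.8490

f = n/N = 9536/34149 = 0.27924683.
SE_no-fpc = √(s²/n) = 13.114109; SE_fpc = √((1−f)s²/n) = 11.133509.
Ratio = √(1−f) = 0.84897183.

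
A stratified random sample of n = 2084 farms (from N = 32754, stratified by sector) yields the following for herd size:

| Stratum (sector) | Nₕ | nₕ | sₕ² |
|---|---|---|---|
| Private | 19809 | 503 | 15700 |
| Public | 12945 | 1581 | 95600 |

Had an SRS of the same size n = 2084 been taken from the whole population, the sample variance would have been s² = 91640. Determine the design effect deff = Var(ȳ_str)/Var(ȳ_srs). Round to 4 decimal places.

0.4716

Var(ȳ_str) = Σ Wₕ²(1−fₕ)sₕ²/nₕ with Wₕ = Nₕ/32754:
  Private: (19809/32754)²·(1−503/19809)·15700/503 = 11.126481
  Public: (12945/32754)²·(1−1581/12945)·95600/1581 = 8.2914524
  → Var(ȳ_str) = 19.417933.
Var(ȳ_srs) = (1 − 2084/32754)·91640/2084 = 41.175302.
deff = 19.417933 / 41.175302 = 0.4716.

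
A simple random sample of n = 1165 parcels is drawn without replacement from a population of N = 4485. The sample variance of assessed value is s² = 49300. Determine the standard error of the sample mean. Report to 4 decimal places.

Under SRS without replacement, Var(ȳ) = (1 − f)·s²/n with f = n/N = 1165/4485 = 0.25975474.
Var(ȳ) = (1 − 0.25975474)·49300/1165 = 0.74024526·42.317597 = 31.3254.
SE(ȳ) = √(31.3254) = 5.5969.

5.5969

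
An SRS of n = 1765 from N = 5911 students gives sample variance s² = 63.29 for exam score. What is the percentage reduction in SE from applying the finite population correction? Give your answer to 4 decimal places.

16.2501

f = n/N = 1765/5911 = 0.29859584.
SE_no-fpc = √(s²/n) = 0.18936303; SE_fpc = √((1−f)s²/n) = 0.1585913.
Ratio = √(1−f) = 0.83749875. Reduction = 100·(1 − 0.83749875) = 16.2501%.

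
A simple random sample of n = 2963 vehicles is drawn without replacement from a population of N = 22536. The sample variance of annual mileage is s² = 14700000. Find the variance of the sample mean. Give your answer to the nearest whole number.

Under SRS without replacement, Var(ȳ) = (1 − f)·s²/n with f = n/N = 2963/22536 = 0.13147852.
Var(ȳ) = (1 − 0.13147852)·14700000/2963 = 0.86852148·4961.188 = 4308.8983.

4309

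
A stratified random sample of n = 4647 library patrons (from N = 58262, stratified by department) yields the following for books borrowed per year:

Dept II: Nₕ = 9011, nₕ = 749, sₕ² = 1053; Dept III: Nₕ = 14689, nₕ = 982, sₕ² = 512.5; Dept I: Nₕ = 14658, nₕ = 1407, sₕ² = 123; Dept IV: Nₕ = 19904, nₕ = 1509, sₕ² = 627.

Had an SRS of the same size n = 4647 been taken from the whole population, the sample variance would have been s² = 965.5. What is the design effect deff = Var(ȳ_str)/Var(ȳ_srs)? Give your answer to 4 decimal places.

Var(ȳ_str) = Σ Wₕ²(1−fₕ)sₕ²/nₕ with Wₕ = Nₕ/58262:
  Dept II: (9011/58262)²·(1−749/9011)·1053/749 = 0.03083429
  Dept III: (14689/58262)²·(1−982/14689)·512.5/982 = 0.0309561
  Dept I: (14658/58262)²·(1−1407/14658)·123/1407 = 0.0050022294
  Dept IV: (19904/58262)²·(1−1509/19904)·627/1509 = 0.044817505
  → Var(ȳ_str) = 0.11161012.
Var(ȳ_srs) = (1 − 4647/58262)·965.5/4647 = 0.19119676.
deff = 0.11161012 / 0.19119676 = 0.5837.

0.5837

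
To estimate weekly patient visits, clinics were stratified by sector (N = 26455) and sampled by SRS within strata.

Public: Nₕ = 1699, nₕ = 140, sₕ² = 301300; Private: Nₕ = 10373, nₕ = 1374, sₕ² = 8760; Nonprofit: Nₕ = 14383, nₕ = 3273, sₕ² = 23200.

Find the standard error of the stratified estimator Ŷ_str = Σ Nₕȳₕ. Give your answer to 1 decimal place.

86187.5

Var(Ŷ_str) = Σₕ Nₕ²(1 − fₕ)sₕ²/nₕ.
Public: 1699²·(1 − 140/1699)·301300/140 = 5.700469 × 10^9.
Private: 10373²·(1 − 1374/10373)·8760/1374 = 5.951357 × 10^8.
Nonprofit: 14383²·(1 − 3273/14383)·23200/3273 = 1.1326755 × 10^9.
Sum = 7.4282802 × 10^9.
SE = √(7.4282802 × 10^9) = 86187.5.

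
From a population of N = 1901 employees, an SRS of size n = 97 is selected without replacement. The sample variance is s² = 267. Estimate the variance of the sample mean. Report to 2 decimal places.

Under SRS without replacement, Var(ȳ) = (1 − f)·s²/n with f = n/N = 97/1901 = 0.05102578.
Var(ȳ) = (1 − 0.05102578)·267/97 = 0.94897422·2.7525773 = 2.6121249.

2.61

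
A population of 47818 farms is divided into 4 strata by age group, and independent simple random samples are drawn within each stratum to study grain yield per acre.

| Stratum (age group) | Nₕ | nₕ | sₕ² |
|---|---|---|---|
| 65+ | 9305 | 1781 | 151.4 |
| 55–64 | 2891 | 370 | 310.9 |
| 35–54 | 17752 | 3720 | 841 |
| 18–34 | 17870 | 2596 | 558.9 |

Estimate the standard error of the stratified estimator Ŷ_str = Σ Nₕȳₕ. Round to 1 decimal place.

11276.2

Var(Ŷ_str) = Σₕ Nₕ²(1 − fₕ)sₕ²/nₕ.
65+: 9305²·(1 − 1781/9305)·151.4/1781 = 5.9515093 × 10^6.
55–64: 2891²·(1 − 370/2891)·310.9/370 = 6.124067 × 10^6.
35–54: 17752²·(1 − 3720/17752)·841/3720 = 5.631446 × 10^7.
18–34: 17870²·(1 − 2596/17870)·558.9/2596 = 5.8763379 × 10^7.
Sum = 1.2715342 × 10^8.
SE = √(1.2715342 × 10^8) = 11276.2.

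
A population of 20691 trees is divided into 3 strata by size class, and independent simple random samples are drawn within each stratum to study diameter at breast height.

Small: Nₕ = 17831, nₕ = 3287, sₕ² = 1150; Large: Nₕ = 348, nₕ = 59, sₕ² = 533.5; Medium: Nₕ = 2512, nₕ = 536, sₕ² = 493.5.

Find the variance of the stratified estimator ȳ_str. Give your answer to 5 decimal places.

0.22473

Var(ȳ_str) = Σₕ Wₕ²(1 − fₕ)sₕ²/nₕ with Wₕ = Nₕ/N, N = 20691.
Small: Wₕ = 0.86177565; term = 0.86177565²·(1 − 0.18434188)·1150/3287 = 0.21193112.
Large: Wₕ = 0.01681891; term = 0.01681891²·(1 − 0.16954023)·533.5/59 = 0.0021242055.
Medium: Wₕ = 0.12140544; term = 0.12140544²·(1 − 0.21337580)·493.5/536 = 0.010674953.
Sum = 0.22473028.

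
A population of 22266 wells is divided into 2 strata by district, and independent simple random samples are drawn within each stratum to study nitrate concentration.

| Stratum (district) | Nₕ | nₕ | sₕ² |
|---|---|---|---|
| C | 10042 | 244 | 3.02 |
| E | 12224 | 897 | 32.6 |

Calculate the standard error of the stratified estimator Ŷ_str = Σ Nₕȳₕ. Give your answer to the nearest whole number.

2500

Var(Ŷ_str) = Σₕ Nₕ²(1 − fₕ)sₕ²/nₕ.
C: 10042²·(1 − 244/10042)·3.02/244 = 1.2177966 × 10^6.
E: 12224²·(1 − 897/12224)·32.6/897 = 5.0321479 × 10^6.
Sum = 6.2499445 × 10^6.
SE = √(6.2499445 × 10^6) = 2500.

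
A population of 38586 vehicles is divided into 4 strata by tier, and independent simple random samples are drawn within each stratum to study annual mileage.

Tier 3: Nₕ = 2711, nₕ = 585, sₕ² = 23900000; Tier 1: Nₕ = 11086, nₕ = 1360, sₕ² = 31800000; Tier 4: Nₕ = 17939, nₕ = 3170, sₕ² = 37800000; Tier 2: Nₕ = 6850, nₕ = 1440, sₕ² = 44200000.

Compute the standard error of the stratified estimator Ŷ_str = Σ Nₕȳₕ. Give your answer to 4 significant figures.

2.656 × 10^6

Var(Ŷ_str) = Σₕ Nₕ²(1 − fₕ)sₕ²/nₕ.
Tier 3: 2711²·(1 − 585/2711)·23900000/585 = 2.3546958 × 10^11.
Tier 1: 11086²·(1 − 1360/11086)·31800000/1360 = 2.5211423 × 10^12.
Tier 4: 17939²·(1 − 3170/17939)·37800000/3170 = 3.1592345 × 10^12.
Tier 2: 6850²·(1 − 1440/6850)·44200000/1440 = 1.1374901 × 10^12.
Sum = 7.0533365 × 10^12.
SE = √(7.0533365 × 10^12) = 2.656 × 10^6.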